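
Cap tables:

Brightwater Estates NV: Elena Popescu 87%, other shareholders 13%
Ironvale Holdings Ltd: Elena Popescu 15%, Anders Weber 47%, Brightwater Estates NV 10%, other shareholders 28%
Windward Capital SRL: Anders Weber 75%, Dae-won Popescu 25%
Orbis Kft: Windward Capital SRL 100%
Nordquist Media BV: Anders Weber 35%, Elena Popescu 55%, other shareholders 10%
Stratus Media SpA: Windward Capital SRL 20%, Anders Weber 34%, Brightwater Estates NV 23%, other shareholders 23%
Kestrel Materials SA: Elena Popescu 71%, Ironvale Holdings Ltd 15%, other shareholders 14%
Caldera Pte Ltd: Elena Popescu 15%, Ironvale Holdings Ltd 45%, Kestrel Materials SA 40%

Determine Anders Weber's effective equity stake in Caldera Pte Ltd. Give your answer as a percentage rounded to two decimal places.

Anders reaches Caldera along 2 paths.
Via Ironvale: 47% × 45% = 21.15%.
Via Ironvale → Kestrel: 47% × 15% × 40% = 2.82%.
Total: 21.15% + 2.82% = 23.97%.

23.97%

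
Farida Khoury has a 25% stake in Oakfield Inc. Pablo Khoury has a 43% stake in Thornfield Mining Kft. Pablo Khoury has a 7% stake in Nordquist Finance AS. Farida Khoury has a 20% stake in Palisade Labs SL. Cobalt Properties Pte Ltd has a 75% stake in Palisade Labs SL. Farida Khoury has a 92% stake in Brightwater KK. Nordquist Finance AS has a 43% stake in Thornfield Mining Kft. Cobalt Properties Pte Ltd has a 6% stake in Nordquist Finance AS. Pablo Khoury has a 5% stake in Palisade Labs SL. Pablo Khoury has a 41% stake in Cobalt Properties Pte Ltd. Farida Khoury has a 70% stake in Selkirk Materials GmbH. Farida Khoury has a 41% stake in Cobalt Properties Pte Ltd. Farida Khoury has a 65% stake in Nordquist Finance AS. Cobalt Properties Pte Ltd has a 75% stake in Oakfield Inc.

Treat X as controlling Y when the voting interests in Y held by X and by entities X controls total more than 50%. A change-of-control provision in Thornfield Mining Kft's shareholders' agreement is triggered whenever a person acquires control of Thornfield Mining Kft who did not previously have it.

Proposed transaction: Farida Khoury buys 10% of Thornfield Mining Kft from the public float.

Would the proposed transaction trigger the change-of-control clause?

The purchase changes only Farida's holdings, so Farida is the only person who could newly come to control Thornfield.
Farida holds 65% of Nordquist, so Farida controls Nordquist.
Farida holds 92% of Brightwater, so Farida controls Brightwater.
Farida holds 70% of Selkirk, so Farida controls Selkirk.
In Thornfield, Farida's side holds only 43%, not > 50%.
So before the transaction, Farida does not control Thornfield.
After the purchase, Farida holds 10% of Thornfield directly.
Nordquist and Farida together hold 43% + 10% = 53% of Thornfield, so Farida controls Thornfield.
Farida did not control Thornfield before and does after, so the clause is triggered.

Yes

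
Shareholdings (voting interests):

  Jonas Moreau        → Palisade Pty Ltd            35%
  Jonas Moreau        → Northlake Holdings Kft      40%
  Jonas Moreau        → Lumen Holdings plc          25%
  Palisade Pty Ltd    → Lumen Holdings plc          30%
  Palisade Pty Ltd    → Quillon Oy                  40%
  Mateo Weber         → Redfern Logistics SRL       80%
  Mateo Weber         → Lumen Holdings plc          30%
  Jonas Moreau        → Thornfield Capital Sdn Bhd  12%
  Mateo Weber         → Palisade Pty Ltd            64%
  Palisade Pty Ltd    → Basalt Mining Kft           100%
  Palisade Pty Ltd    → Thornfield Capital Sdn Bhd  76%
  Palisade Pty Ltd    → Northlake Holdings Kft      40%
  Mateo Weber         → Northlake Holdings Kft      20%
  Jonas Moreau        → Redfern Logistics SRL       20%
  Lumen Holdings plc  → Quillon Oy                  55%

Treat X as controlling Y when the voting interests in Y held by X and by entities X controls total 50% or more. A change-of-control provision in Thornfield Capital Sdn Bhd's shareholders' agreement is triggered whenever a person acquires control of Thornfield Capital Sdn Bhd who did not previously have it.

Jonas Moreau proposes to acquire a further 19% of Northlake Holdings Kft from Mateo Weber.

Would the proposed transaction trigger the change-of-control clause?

No

The purchase adds only to Jonas's holdings (Mateo's stake shrinks), so Jonas is the only person who could newly come to control Thornfield.
Jonas's largest direct stake is 40% in Northlake, which does not meet the threshold, so Jonas controls no company.
In Thornfield, Jonas's side holds only 12%, not ≥ 50%.
So before the transaction, Jonas does not control Thornfield.
After the purchase, Jonas's direct stake in Northlake rises to 40% + 19% = 59%, and Mateo's stake falls to 1%.
Jonas holds 59% of Northlake, so Jonas controls Northlake.
After the transaction, Jonas's side holds 12% of Thornfield, not ≥ 50%, so Jonas still does not control Thornfield.
No new person acquires control, so the clause is not triggered.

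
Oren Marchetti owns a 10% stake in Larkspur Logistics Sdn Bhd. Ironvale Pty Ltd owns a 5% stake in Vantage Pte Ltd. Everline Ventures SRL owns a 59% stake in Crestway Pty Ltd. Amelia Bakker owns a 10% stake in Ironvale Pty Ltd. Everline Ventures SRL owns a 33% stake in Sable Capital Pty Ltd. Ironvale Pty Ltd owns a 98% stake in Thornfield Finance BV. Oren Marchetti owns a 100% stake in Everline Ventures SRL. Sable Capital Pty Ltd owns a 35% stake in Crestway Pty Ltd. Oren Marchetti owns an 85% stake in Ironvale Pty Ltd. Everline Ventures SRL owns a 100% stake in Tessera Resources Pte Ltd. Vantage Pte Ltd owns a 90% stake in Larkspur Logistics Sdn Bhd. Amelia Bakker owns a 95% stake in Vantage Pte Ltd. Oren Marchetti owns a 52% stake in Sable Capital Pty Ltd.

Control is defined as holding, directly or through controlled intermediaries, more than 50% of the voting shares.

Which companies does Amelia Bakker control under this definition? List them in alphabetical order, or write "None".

Larkspur Logistics Sdn Bhd, Vantage Pte Ltd

Amelia holds 95% of Vantage, so Amelia controls Vantage.
Vantage holds 90% of Larkspur, so Amelia controls Larkspur.
No other company's threshold is met.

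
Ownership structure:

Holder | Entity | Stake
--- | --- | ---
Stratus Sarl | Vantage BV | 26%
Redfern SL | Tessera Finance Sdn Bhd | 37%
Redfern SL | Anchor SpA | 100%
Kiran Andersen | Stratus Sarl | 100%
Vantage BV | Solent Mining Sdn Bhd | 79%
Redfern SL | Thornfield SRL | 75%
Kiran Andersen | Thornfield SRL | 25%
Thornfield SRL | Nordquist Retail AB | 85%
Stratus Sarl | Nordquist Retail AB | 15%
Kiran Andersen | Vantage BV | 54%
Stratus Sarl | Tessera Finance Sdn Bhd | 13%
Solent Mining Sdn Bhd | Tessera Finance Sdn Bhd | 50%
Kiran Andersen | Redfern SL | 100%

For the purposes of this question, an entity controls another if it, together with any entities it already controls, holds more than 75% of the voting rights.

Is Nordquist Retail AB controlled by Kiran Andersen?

Yes

Kiran holds 100% of Stratus, so Kiran controls Stratus.
Kiran holds 100% of Redfern, so Kiran controls Redfern.
Redfern and Kiran together hold 75% + 25% = 100% of Thornfield, so Kiran controls Thornfield.
Stratus and Thornfield together hold 15% + 85% = 100% of Nordquist, so Kiran controls Nordquist.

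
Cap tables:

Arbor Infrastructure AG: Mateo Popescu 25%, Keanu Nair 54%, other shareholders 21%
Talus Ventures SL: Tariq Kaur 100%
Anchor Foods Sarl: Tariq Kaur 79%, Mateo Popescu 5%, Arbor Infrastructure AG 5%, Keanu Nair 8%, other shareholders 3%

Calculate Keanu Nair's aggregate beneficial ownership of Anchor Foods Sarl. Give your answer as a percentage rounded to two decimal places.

10.70%

Keanu reaches Anchor along 2 paths.
Via Arbor: 54% × 5% = 2.7%.
Direct stake: 8% = 8%.
Total: 2.7% + 8% = 10.7%.
Rounded: 10.70%.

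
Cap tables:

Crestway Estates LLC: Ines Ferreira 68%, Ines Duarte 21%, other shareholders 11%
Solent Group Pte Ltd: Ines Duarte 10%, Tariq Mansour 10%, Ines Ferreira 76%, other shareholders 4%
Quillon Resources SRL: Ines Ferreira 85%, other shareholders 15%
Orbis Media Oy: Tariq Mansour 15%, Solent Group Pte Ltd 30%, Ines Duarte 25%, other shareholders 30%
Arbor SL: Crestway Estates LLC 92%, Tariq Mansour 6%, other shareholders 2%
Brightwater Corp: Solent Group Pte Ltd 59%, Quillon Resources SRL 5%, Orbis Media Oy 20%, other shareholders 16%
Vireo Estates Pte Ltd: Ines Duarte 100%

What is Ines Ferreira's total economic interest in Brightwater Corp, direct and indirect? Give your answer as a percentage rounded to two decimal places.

53.65%

Ines Ferreira reaches Brightwater along 3 paths.
Via Solent: 76% × 59% = 44.84%.
Via Quillon: 85% × 5% = 4.25%.
Via Solent → Orbis: 76% × 30% × 20% = 4.56%.
Total: 44.84% + 4.25% + 4.56% = 53.65%.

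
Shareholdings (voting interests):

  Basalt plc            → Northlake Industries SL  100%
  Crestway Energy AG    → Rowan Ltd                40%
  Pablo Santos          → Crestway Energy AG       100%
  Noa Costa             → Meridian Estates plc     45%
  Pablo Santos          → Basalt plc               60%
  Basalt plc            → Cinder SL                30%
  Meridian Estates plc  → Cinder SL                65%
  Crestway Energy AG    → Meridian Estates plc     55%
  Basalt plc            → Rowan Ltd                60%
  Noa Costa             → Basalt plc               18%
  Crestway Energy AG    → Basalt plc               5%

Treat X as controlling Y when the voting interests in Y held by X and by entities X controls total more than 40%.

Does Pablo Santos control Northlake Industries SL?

Pablo holds 100% of Crestway, so Pablo controls Crestway.
Pablo and Crestway together hold 60% + 5% = 65% of Basalt, so Pablo controls Basalt.
Basalt holds 100% of Northlake, so Pablo controls Northlake.

Yes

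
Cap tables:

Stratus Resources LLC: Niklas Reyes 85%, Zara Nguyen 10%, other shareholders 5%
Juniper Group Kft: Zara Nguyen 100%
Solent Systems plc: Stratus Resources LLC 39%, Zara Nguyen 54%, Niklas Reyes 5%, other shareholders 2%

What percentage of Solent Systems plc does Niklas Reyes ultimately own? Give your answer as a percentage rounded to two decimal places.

38.15%

Niklas reaches Solent along 2 paths.
Via Stratus: 85% × 39% = 33.15%.
Direct stake: 5% = 5%.
Total: 33.15% + 5% = 38.15%.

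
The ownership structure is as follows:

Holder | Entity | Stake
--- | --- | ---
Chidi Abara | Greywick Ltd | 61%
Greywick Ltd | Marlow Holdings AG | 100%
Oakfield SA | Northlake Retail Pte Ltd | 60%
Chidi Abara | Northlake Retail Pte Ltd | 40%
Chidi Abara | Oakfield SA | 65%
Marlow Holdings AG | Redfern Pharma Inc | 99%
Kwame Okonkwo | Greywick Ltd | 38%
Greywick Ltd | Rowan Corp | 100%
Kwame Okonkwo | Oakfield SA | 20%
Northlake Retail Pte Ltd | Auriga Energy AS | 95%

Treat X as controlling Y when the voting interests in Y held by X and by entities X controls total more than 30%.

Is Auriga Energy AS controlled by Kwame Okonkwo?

No

Kwame holds 38% of Greywick, so Kwame controls Greywick.
Greywick holds 100% of Rowan, so Kwame controls Rowan.
Greywick holds 100% of Marlow, so Kwame controls Marlow.
Marlow holds 99% of Redfern, so Kwame controls Redfern.
Neither Kwame nor any entity Kwame controls holds any voting interest in Auriga.
So Kwame does not control Auriga.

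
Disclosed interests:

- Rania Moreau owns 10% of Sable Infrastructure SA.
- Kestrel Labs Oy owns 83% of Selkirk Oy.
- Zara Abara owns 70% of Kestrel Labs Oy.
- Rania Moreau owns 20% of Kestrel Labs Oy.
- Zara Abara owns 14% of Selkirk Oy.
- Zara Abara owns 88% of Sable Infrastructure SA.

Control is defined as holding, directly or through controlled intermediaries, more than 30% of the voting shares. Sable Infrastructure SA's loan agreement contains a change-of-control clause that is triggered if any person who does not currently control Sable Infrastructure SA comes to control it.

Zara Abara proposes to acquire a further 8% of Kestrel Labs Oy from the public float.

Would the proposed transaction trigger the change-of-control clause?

No

The purchase changes only Zara's holdings, so Zara is the only person who could newly come to control Sable.
Zara holds 88% of Sable, so Zara controls Sable.
So Zara already controls Sable before the transaction.
After the purchase, Zara's direct stake in Kestrel rises to 70% + 8% = 78%.
Zara controlled Sable already, so this is not a new person acquiring control; every other person's position is unchanged or reduced.
No new person acquires control, so the clause is not triggered.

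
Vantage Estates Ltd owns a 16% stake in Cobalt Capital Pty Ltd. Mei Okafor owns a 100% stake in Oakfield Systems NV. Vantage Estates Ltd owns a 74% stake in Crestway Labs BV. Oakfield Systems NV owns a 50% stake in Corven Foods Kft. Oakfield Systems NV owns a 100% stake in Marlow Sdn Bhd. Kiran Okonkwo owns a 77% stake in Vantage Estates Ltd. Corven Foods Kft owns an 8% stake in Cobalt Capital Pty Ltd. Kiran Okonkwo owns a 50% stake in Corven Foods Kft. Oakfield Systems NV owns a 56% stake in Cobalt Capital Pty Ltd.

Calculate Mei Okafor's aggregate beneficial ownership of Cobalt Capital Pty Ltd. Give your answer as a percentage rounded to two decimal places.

60.00%

Mei reaches Cobalt along 2 paths.
Via Oakfield: 100% × 56% = 56%.
Via Oakfield → Corven: 100% × 50% × 8% = 4%.
Total: 56% + 4% = 60%.
Rounded: 60.00%.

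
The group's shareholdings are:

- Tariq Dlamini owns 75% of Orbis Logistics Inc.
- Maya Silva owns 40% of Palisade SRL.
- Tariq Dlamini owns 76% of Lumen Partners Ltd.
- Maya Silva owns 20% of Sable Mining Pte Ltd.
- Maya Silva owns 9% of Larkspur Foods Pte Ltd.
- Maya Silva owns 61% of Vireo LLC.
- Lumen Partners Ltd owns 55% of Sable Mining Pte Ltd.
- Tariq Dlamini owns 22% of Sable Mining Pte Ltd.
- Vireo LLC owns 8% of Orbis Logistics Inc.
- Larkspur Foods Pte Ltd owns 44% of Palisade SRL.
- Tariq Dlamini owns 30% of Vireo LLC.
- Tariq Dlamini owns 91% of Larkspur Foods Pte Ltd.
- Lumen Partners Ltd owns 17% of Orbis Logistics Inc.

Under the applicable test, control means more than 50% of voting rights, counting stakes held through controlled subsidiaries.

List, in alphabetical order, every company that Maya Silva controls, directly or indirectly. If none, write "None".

Vireo LLC

Maya holds 61% of Vireo, so Maya controls Vireo.
No other company's threshold is met.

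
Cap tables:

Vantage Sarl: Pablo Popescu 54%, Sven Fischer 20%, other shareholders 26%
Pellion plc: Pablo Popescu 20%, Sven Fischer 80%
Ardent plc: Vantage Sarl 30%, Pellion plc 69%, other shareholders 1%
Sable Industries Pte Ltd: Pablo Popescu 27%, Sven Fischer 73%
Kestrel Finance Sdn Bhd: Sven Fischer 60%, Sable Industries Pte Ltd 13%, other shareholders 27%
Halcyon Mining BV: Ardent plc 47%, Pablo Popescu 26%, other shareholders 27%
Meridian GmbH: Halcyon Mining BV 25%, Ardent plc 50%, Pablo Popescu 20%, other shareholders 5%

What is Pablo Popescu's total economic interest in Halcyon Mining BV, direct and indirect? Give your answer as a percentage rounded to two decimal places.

Pablo reaches Halcyon along 3 paths.
Via Vantage → Ardent: 54% × 30% × 47% = 7.614%.
Via Pellion → Ardent: 20% × 69% × 47% = 6.486%.
Direct stake: 26% = 26%.
Total: 7.614% + 6.486% + 26% = 40.1%.
Rounded: 40.10%.

40.10%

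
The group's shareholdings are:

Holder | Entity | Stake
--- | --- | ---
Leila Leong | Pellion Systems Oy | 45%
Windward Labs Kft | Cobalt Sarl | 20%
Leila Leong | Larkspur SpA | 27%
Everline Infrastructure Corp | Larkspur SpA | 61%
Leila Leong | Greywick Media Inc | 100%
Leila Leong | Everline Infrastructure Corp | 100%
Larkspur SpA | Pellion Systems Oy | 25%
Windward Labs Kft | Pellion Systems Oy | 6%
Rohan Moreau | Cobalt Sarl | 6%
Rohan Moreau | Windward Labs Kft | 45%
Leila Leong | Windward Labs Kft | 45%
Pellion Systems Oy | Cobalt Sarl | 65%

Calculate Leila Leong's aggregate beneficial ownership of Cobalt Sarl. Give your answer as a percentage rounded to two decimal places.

Leila reaches Cobalt along 5 paths.
Via Windward: 45% × 20% = 9%.
Via Larkspur → Pellion: 27% × 25% × 65% = 4.3875%.
Via Everline → Larkspur → Pellion: 100% × 61% × 25% × 65% = 9.9125%.
Via Windward → Pellion: 45% × 6% × 65% = 1.755%.
Via Pellion: 45% × 65% = 29.25%.
Total: 9% + 4.3875% + 9.9125% + 1.755% + 29.25% = 54.305%.
Rounded: 54.31%.

54.31%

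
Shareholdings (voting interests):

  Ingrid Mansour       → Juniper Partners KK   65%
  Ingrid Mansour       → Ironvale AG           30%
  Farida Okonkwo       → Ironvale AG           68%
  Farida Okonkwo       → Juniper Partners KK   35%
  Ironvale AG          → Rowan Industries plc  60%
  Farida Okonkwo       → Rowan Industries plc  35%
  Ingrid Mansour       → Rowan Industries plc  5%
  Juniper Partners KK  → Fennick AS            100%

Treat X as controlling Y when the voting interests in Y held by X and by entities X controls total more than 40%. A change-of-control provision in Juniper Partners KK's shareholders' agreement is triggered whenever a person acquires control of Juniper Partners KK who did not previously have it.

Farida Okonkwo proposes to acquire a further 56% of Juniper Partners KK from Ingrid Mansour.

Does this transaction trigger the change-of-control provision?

The purchase adds only to Farida's holdings (Ingrid's stake shrinks), so Farida is the only person who could newly come to control Juniper.
Farida holds 68% of Ironvale, so Farida controls Ironvale.
Farida and Ironvale together hold 35% + 60% = 95% of Rowan, so Farida controls Rowan.
In Juniper, Farida's side holds only 35%, not > 40%.
So before the transaction, Farida does not control Juniper.
After the purchase, Farida's direct stake in Juniper rises to 35% + 56% = 91%, and Ingrid's stake falls to 9%.
Farida holds 91% of Juniper, so Farida controls Juniper.
Farida did not control Juniper before and does after, so the clause is triggered.

Yes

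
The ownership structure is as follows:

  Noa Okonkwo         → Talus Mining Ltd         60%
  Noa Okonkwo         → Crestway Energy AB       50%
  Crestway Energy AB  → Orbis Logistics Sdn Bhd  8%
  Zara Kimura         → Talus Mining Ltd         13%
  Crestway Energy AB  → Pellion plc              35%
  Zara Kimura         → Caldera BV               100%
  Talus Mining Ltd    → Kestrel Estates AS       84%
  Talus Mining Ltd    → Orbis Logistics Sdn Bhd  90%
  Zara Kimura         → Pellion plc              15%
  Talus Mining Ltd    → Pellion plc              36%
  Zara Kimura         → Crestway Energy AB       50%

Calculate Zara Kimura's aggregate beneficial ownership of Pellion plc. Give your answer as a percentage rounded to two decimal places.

Zara reaches Pellion along 3 paths.
Via Crestway: 50% × 35% = 17.5%.
Direct stake: 15% = 15%.
Via Talus: 13% × 36% = 4.68%.
Total: 17.5% + 15% + 4.68% = 37.18%.

37.18%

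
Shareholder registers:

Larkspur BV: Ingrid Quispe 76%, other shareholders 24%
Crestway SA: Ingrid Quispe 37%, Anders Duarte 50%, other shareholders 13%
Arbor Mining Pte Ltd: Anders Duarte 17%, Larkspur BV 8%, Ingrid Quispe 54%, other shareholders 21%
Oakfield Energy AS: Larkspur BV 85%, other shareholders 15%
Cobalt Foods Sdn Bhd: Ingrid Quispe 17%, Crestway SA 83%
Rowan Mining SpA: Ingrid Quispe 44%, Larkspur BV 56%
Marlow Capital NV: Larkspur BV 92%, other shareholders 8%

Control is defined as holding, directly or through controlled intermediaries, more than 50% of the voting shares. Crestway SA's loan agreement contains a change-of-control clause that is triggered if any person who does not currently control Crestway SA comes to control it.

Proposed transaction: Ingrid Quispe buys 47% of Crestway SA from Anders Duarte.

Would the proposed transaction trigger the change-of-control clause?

Yes

The purchase adds only to Ingrid's holdings (Anders's stake shrinks), so Ingrid is the only person who could newly come to control Crestway.
Ingrid holds 76% of Larkspur, so Ingrid controls Larkspur.
Larkspur and Ingrid together hold 8% + 54% = 62% of Arbor, so Ingrid controls Arbor.
Larkspur holds 85% of Oakfield, so Ingrid controls Oakfield.
Ingrid and Larkspur together hold 44% + 56% = 100% of Rowan, so Ingrid controls Rowan.
Larkspur holds 92% of Marlow, so Ingrid controls Marlow.
In Crestway, Ingrid's side holds only 37%, not > 50%.
So before the transaction, Ingrid does not control Crestway.
After the purchase, Ingrid's direct stake in Crestway rises to 37% + 47% = 84%, and Anders's stake falls to 3%.
Ingrid holds 84% of Crestway, so Ingrid controls Crestway.
Ingrid did not control Crestway before and does after, so the clause is triggered.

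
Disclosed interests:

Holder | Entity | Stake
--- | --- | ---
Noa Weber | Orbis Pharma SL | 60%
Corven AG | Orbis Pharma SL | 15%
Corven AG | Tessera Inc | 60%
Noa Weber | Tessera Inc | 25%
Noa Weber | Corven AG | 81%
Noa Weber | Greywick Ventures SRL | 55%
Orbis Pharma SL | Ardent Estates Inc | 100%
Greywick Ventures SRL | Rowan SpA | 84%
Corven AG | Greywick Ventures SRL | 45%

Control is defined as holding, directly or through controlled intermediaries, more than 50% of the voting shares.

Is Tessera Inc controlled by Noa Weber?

Noa holds 81% of Corven, so Noa controls Corven.
Corven and Noa together hold 60% + 25% = 85% of Tessera, so Noa controls Tessera.

Yes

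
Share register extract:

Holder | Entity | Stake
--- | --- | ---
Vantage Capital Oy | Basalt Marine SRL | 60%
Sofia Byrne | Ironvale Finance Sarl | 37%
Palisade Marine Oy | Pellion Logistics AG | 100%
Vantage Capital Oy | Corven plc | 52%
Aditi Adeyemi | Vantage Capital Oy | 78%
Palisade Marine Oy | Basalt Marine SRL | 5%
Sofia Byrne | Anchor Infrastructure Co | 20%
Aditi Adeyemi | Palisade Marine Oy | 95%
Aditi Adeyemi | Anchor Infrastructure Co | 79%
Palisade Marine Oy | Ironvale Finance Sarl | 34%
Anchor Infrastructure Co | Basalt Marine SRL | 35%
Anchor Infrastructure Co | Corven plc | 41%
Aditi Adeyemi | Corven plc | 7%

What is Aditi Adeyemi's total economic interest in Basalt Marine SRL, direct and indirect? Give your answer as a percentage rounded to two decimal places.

Aditi reaches Basalt along 3 paths.
Via Vantage: 78% × 60% = 46.8%.
Via Anchor: 79% × 35% = 27.65%.
Via Palisade: 95% × 5% = 4.75%.
Total: 46.8% + 27.65% + 4.75% = 79.2%.
Rounded: 79.20%.

79.20%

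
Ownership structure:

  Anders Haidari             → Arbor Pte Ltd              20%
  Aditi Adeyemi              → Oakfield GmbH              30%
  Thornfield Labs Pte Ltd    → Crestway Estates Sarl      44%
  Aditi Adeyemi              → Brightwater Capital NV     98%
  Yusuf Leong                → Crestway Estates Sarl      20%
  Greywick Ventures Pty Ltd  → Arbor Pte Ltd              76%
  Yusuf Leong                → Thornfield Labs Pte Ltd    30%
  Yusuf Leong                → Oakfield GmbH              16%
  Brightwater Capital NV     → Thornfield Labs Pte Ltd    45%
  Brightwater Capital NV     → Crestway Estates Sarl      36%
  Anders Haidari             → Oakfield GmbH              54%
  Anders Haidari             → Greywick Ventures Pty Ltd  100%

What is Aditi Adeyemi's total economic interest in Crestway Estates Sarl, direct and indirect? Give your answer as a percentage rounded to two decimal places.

54.68%

Aditi reaches Crestway along 2 paths.
Via Brightwater: 98% × 36% = 35.28%.
Via Brightwater → Thornfield: 98% × 45% × 44% = 19.404%.
Total: 35.28% + 19.404% = 54.684%.
Rounded: 54.68%.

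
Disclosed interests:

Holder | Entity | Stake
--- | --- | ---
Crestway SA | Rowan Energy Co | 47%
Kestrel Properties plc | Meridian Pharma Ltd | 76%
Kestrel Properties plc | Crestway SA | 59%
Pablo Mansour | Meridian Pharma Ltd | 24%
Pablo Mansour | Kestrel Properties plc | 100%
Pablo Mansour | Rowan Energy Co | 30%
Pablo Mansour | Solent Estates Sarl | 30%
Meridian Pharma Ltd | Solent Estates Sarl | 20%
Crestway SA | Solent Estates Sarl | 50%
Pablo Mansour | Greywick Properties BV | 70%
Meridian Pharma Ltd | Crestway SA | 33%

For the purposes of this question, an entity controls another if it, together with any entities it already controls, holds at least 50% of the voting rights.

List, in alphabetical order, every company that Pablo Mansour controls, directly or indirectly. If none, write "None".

Crestway SA, Greywick Properties BV, Kestrel Properties plc, Meridian Pharma Ltd, Rowan Energy Co, Solent Estates Sarl

Pablo holds 70% of Greywick, so Pablo controls Greywick.
Pablo holds 100% of Kestrel, so Pablo controls Kestrel.
Kestrel and Pablo together hold 76% + 24% = 100% of Meridian, so Pablo controls Meridian.
Kestrel and Meridian together hold 59% + 33% = 92% of Crestway, so Pablo controls Crestway.
Meridian and Crestway and Pablo together hold 20% + 50% + 30% = 100% of Solent, so Pablo controls Solent.
Crestway and Pablo together hold 47% + 30% = 77% of Rowan, so Pablo controls Rowan.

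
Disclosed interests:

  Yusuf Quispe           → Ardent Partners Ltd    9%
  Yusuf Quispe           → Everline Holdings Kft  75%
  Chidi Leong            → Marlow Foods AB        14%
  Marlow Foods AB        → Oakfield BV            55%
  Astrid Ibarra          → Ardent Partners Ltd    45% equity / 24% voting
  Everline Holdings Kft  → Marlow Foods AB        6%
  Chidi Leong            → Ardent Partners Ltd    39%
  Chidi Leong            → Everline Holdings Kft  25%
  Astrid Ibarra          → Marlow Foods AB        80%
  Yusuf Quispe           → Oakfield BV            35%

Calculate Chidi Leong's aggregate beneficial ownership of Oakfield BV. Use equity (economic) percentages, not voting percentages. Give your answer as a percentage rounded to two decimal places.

8.53%

Chidi reaches Oakfield along 2 paths.
Via Everline → Marlow: 25% × 6% × 55% = 0.825%.
Via Marlow: 14% × 55% = 7.7%.
Total: 0.825% + 7.7% = 8.525%.
Rounded: 8.53%.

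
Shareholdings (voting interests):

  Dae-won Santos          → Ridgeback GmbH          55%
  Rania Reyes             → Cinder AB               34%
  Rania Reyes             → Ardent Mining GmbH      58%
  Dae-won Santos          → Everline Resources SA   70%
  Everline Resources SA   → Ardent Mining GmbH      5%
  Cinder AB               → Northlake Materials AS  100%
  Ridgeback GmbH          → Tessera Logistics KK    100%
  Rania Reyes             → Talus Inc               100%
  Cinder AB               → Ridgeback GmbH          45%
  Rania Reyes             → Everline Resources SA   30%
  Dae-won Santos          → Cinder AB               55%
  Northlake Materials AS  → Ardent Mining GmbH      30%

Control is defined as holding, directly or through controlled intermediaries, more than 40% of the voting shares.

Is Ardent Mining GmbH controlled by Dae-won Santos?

No

Dae-won holds 55% of Cinder, so Dae-won controls Cinder.
Cinder and Dae-won together hold 45% + 55% = 100% of Ridgeback, so Dae-won controls Ridgeback.
Dae-won holds 70% of Everline, so Dae-won controls Everline.
Cinder holds 100% of Northlake, so Dae-won controls Northlake.
Ridgeback holds 100% of Tessera, so Dae-won controls Tessera.
In Ardent, Dae-won's side holds only 5% + 30% = 35%, not > 40%.
So Dae-won does not control Ardent.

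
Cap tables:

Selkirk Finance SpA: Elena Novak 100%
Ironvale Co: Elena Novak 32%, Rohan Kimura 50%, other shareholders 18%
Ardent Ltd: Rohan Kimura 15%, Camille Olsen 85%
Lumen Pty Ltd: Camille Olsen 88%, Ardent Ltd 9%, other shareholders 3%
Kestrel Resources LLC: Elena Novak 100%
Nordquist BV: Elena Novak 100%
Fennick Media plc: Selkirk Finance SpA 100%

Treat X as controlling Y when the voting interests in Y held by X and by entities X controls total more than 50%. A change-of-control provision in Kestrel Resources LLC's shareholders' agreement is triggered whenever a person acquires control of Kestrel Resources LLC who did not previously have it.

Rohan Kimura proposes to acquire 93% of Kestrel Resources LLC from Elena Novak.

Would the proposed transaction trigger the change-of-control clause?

Yes

The purchase adds only to Rohan's holdings (Elena's stake shrinks), so Rohan is the only person who could newly come to control Kestrel.
Rohan's largest direct stake is 50% in Ironvale, which does not meet the threshold, so Rohan controls no company.
Neither Rohan nor any entity Rohan controls holds any voting interest in Kestrel.
So before the transaction, Rohan does not control Kestrel.
After the purchase, Rohan holds 93% of Kestrel directly, and Elena's stake falls to 7%.
Rohan holds 93% of Kestrel, so Rohan controls Kestrel.
Rohan did not control Kestrel before and does after, so the clause is triggered.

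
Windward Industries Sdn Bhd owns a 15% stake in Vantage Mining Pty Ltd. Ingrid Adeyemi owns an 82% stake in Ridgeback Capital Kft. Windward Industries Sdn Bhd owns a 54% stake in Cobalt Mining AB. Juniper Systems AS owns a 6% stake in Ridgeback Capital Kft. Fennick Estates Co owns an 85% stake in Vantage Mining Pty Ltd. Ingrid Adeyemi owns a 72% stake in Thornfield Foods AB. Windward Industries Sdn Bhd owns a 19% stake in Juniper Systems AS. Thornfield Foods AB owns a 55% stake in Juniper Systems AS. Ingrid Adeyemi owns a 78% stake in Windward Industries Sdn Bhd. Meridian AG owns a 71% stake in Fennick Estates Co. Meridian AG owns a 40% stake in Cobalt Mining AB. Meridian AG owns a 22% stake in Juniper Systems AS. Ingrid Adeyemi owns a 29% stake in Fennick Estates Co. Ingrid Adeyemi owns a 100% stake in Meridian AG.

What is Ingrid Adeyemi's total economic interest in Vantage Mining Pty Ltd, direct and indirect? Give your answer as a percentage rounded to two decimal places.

Ingrid reaches Vantage along 3 paths.
Via Windward: 78% × 15% = 11.7%.
Via Fennick: 29% × 85% = 24.65%.
Via Meridian → Fennick: 100% × 71% × 85% = 60.35%.
Total: 11.7% + 24.65% + 60.35% = 96.7%.
Rounded: 96.70%.

96.70%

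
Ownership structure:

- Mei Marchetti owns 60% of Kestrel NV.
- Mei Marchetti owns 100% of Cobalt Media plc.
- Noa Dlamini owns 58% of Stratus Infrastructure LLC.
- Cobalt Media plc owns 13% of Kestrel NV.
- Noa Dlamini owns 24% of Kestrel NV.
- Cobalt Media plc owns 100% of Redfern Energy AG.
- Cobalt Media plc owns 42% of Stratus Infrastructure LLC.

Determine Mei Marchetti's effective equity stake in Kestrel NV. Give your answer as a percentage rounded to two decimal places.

Mei reaches Kestrel along 2 paths.
Direct stake: 60% = 60%.
Via Cobalt: 100% × 13% = 13%.
Total: 60% + 13% = 73%.
Rounded: 73.00%.

73.00%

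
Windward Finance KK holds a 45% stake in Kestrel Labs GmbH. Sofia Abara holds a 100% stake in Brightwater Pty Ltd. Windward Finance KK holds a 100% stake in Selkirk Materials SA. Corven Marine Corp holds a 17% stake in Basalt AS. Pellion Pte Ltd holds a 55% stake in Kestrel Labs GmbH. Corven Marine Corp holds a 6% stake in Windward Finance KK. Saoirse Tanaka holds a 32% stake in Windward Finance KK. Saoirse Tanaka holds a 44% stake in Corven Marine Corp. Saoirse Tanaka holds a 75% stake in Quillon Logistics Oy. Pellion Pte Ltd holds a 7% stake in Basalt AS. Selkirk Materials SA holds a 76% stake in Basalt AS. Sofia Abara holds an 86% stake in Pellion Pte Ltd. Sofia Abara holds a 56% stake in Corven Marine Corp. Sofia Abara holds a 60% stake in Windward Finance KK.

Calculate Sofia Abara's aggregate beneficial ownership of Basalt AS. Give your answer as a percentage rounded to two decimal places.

Sofia reaches Basalt along 4 paths.
Via Corven: 56% × 17% = 9.52%.
Via Pellion: 86% × 7% = 6.02%.
Via Windward → Selkirk: 60% × 100% × 76% = 45.6%.
Via Corven → Windward → Selkirk: 56% × 6% × 100% × 76% = 2.5536%.
Total: 9.52% + 6.02% + 45.6% + 2.5536% = 63.6936%.
Rounded: 63.69%.

63.69%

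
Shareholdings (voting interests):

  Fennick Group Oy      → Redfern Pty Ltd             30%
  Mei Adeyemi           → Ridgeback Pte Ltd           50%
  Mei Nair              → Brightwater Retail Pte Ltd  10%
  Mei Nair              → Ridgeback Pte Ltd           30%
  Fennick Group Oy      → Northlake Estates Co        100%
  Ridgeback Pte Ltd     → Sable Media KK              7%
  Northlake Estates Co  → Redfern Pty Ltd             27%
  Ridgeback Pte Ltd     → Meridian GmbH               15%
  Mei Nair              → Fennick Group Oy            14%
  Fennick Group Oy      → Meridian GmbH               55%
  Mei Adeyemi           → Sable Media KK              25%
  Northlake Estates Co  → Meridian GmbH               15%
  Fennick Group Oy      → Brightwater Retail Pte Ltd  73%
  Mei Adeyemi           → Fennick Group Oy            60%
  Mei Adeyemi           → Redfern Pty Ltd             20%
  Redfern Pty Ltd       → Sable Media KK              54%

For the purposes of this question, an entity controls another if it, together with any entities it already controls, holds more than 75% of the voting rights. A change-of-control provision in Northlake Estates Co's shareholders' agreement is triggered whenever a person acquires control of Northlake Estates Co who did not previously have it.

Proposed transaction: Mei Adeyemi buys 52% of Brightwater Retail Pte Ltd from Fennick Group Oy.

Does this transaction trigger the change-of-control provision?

The purchase adds only to Mei Adeyemi's holdings (Fennick's stake shrinks), so Mei Adeyemi is the only person who could newly come to control Northlake.
Mei Adeyemi's largest direct stake is 60% in Fennick, which does not meet the threshold, so Mei Adeyemi controls no company.
Neither Mei Adeyemi nor any entity Mei Adeyemi controls holds any voting interest in Northlake.
So before the transaction, Mei Adeyemi does not control Northlake.
After the purchase, Mei Adeyemi holds 52% of Brightwater directly, and Fennick's stake falls to 21%.
Mei Adeyemi's side now holds 52% of Brightwater, not > 75%, so Mei Adeyemi still does not control Brightwater.
After the transaction, neither Mei Adeyemi nor any entity Mei Adeyemi controls holds a voting interest in Northlake, so Mei Adeyemi still does not control it.
No new person acquires control, so the clause is not triggered.

No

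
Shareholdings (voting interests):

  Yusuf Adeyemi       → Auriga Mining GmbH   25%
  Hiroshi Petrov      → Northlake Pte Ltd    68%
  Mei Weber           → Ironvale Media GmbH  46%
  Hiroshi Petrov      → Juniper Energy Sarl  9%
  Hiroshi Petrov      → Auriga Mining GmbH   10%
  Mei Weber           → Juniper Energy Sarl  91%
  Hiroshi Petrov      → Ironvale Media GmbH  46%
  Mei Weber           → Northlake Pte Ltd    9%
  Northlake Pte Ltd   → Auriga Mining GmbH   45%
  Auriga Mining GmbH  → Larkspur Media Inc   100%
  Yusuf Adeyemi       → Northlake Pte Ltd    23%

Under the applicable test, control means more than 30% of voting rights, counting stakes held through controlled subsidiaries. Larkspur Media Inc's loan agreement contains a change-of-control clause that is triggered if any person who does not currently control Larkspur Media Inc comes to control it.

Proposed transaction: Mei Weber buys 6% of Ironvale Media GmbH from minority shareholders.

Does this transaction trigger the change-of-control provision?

No

The purchase changes only Mei's holdings, so Mei is the only person who could newly come to control Larkspur.
Mei holds 46% of Ironvale, so Mei controls Ironvale.
Mei holds 91% of Juniper, so Mei controls Juniper.
Neither Mei nor any entity Mei controls holds any voting interest in Larkspur.
So before the transaction, Mei does not control Larkspur.
After the purchase, Mei's direct stake in Ironvale rises to 46% + 6% = 52%.
Mei holds 52% of Ironvale, so Mei controls Ironvale.
After the transaction, neither Mei nor any entity Mei controls holds a voting interest in Larkspur, so Mei still does not control it.
No new person acquires control, so the clause is not triggered.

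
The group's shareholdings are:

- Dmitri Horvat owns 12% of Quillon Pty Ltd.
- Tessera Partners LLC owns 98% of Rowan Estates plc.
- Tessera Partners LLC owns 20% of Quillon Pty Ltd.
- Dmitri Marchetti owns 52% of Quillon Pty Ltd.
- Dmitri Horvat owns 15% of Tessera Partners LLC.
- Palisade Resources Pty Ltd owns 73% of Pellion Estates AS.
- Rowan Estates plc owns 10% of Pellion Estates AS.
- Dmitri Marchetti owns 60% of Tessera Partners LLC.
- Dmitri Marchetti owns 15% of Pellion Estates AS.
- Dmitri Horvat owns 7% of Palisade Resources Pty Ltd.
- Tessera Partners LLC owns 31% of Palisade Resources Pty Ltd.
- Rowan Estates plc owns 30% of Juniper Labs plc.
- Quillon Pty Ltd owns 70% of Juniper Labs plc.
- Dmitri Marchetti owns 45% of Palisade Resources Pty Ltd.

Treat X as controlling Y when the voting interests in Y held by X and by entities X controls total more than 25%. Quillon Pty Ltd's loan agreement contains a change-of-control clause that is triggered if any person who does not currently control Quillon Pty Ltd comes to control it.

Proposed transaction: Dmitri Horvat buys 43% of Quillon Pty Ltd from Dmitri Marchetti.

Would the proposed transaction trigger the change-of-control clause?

Yes

The purchase adds only to Dmitri Horvat's holdings (Dmitri Marchetti's stake shrinks), so Dmitri Horvat is the only person who could newly come to control Quillon.
Dmitri Horvat's largest direct stake is 15% in Tessera, which does not meet the threshold, so Dmitri Horvat controls no company.
In Quillon, Dmitri Horvat's side holds only 12%, not > 25%.
So before the transaction, Dmitri Horvat does not control Quillon.
After the purchase, Dmitri Horvat's direct stake in Quillon rises to 12% + 43% = 55%, and Dmitri Marchetti's stake falls to 9%.
Dmitri Horvat holds 55% of Quillon, so Dmitri Horvat controls Quillon.
Dmitri Horvat did not control Quillon before and does after, so the clause is triggered.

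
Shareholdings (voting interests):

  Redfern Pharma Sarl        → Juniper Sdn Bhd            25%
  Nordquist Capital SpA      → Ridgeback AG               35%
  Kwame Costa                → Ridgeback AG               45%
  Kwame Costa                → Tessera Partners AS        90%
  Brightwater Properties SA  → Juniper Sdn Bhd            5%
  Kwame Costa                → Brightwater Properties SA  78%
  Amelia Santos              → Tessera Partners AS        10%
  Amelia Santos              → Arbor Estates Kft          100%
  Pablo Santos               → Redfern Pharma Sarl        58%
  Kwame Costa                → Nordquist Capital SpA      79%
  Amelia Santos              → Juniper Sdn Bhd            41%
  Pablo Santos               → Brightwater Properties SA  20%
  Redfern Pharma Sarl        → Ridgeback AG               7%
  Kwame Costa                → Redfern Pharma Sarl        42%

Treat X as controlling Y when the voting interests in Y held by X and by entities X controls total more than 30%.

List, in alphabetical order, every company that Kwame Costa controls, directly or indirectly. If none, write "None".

Kwame holds 78% of Brightwater, so Kwame controls Brightwater.
Kwame holds 42% of Redfern, so Kwame controls Redfern.
Kwame holds 90% of Tessera, so Kwame controls Tessera.
Kwame holds 79% of Nordquist, so Kwame controls Nordquist.
Redfern and Nordquist and Kwame together hold 7% + 35% + 45% = 87% of Ridgeback, so Kwame controls Ridgeback.
No other company's threshold is met.

Brightwater Properties SA, Nordquist Capital SpA, Redfern Pharma Sarl, Ridgeback AG, Tessera Partners AS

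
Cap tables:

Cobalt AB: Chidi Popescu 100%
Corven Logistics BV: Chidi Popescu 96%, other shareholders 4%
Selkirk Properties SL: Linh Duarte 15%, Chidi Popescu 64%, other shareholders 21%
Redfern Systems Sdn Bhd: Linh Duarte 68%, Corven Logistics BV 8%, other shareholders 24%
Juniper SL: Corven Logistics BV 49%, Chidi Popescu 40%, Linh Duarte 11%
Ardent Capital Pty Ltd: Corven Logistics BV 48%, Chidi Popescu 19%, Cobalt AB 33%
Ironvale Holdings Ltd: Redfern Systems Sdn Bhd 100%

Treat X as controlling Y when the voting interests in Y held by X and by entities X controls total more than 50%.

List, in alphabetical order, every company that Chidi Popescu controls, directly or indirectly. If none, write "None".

Chidi holds 100% of Cobalt, so Chidi controls Cobalt.
Chidi holds 96% of Corven, so Chidi controls Corven.
Chidi holds 64% of Selkirk, so Chidi controls Selkirk.
Corven and Chidi together hold 49% + 40% = 89% of Juniper, so Chidi controls Juniper.
Corven and Chidi and Cobalt together hold 48% + 19% + 33% = 100% of Ardent, so Chidi controls Ardent.
No other company's threshold is met.

Ardent Capital Pty Ltd, Cobalt AB, Corven Logistics BV, Juniper SL, Selkirk Properties SL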